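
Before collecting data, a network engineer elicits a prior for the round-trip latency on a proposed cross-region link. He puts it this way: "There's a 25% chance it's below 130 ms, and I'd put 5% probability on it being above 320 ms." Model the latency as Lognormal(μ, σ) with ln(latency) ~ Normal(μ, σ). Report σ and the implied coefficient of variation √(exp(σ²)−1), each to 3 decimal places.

σ ≈ 0.388, CV ≈ 0.403

If T ~ Lognormal(μ,σ) then ln T ~ Normal(μ,σ), so the p-quantile of ln T is μ + z_p·σ.
ln(130) = 4.868 and ln(320) = 5.768; z_{0.25} = -0.6745, z_{0.95} = 1.645.
σ = (5.768 − 4.868)/(1.645 − (-0.6745)) = 0.388.
μ = 4.868 − (-0.6745)·0.388 = 5.129.
CV = √(exp(σ²)−1) = √(exp(0.1508)−1) = 0.403.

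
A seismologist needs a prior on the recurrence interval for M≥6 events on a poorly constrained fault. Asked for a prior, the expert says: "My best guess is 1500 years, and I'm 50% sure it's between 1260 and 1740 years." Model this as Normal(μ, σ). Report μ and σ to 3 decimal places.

A symmetric 50% interval runs μ ± z·σ with z = 0.6745.
Half-width = 240, so σ = 240/0.6745 = 355.825.
μ is the stated best guess, 1500.000.

μ = 1500.000, σ = 355.825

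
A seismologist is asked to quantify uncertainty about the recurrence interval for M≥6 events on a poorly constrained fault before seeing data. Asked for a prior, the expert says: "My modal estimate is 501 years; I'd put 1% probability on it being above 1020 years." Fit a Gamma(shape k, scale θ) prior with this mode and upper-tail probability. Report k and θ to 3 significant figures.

k ≈ 10.7, θ ≈ 51.7

Gamma(k,θ) with k>1 has mode (k−1)θ, so θ = 501/(k−1).
Need P(X < 1020) = 0.99 with θ tied to k this way. Start at k = 2, θ = 501: P(X<1020) ≈ 0.604.
Too low — raise k to concentrate. Iterating converges to k ≈ 10.7.
Then θ = 501/(10.7−1) ≈ 51.7.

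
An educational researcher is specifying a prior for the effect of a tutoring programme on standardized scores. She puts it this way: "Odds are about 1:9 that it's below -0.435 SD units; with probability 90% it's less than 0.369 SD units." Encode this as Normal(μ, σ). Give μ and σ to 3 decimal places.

The p-quantile of Normal(μ,σ) is μ + z_p·σ, with z_{0.1} = -1.282 and z_{0.9} = 1.282.
Eliminate σ: μ = (z₂·x₁ − z₁·x₂)/(z₂ − z₁) = (1.282·-0.435 − (-1.282)·0.369)/2.563 = -0.033.
Then σ = (x₂ − x₁)/(z₂ − z₁) = (0.369 − -0.435)/2.563 = 0.314.

μ = -0.033, σ = 0.314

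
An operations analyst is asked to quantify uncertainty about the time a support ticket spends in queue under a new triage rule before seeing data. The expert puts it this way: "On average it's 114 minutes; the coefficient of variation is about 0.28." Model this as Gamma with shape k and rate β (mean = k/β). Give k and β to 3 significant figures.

For Gamma(k, rate β): mean = k/β, variance = k/β², so CV = 1/√k.
CV = 0.28, hence k = 1/CV² = 12.8.
Then β = k/mean = 12.8/114 = 0.112.

k ≈ 12.8, β ≈ 0.112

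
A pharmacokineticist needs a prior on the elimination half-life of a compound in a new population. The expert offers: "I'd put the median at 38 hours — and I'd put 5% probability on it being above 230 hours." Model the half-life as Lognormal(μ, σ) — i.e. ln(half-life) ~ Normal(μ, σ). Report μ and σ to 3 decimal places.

μ ≈ 3.638, σ ≈ 1.095

If T ~ Lognormal(μ,σ) then ln T ~ Normal(μ,σ), so the p-quantile of ln T is μ + z_p·σ.
ln(38) = 3.638 and ln(230) = 5.438; z_{0.5} = 0, z_{0.95} = 1.645.
σ = (5.438 − 3.638)/(1.645 − (0)) = 1.095.
μ = 3.638 − (0)·1.095 = 3.638.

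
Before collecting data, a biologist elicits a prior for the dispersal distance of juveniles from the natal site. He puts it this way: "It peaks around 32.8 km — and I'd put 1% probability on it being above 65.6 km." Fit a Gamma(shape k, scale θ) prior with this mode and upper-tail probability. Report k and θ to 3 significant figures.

k ≈ 11.2, θ ≈ 3.21

Gamma(k,θ) with k>1 has mode (k−1)θ, so θ = 32.8/(k−1).
Need P(X < 65.6) = 0.99 with θ tied to k this way. Start at k = 2, θ = 32.8: P(X<65.6) ≈ 0.594.
Too low — raise k to concentrate. Iterating converges to k ≈ 11.2.
Then θ = 32.8/(11.2−1) ≈ 3.21.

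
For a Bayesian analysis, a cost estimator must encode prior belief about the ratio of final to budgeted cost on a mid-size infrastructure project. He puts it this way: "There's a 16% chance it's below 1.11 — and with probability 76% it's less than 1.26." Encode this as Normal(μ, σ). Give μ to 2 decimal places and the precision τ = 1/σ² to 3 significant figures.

μ = 1.20, τ = 129

For Normal(μ,σ), the p-quantile is μ + z_p·σ. Here z_{0.16} = -0.9945, z_{0.76} = 0.7063.
So 1.11 = μ − 0.9945σ and 1.26 = μ + 0.7063σ.
Subtracting: σ = (1.26 − 1.11)/(0.7063 − (-0.9945)) = 0.09.
Then μ = 1.11 − (-0.9945)·0.09 = 1.20.
Precision τ = 1/σ² = 1/0.0882² = 129.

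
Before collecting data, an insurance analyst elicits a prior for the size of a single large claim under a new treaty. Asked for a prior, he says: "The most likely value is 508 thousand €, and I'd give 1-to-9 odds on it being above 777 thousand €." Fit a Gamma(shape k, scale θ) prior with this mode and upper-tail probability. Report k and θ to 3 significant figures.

k ≈ 11.3, θ ≈ 49.2

Gamma(k,θ) with k>1 has mode (k−1)θ, so θ = 508/(k−1).
Need P(X < 777) = 0.9 with θ tied to k this way. Start at k = 2, θ = 508: P(X<777) ≈ 0.452.
Too low — raise k to concentrate. Iterating converges to k ≈ 11.3.
Then θ = 508/(11.3−1) ≈ 49.2.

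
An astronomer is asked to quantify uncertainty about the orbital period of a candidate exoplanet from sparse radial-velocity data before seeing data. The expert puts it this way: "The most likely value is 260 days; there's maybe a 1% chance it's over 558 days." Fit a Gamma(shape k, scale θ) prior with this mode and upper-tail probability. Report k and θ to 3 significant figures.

Gamma(k,θ) with k>1 has mode (k−1)θ, so θ = 260/(k−1).
Need P(X < 558) = 0.99 with θ tied to k this way. Start at k = 2, θ = 260: P(X<558) ≈ 0.632.
Too low — raise k to concentrate. Iterating converges to k ≈ 9.31.
Then θ = 260/(9.31−1) ≈ 31.3.

k ≈ 9.31, θ ≈ 31.3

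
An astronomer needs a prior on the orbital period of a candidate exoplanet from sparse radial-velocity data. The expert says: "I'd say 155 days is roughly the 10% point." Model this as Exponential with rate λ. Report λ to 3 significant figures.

λ ≈ 0.00068

P(T < 155.0) = 1 − e^(−λ·155.0) = 0.1, so λ = −ln(1−0.1)/155.0 = −ln(0.9)/155.0 = 0.00068.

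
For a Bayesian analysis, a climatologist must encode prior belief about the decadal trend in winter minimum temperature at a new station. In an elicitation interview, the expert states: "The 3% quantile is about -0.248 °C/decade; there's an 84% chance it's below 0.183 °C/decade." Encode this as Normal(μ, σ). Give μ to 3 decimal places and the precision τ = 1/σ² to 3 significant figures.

μ = 0.034, τ = 44.5

For Normal(μ,σ), the p-quantile is μ + z_p·σ. Here z_{0.03} = -1.881, z_{0.84} = 0.9945.
So -0.248 = μ − 1.881σ and 0.183 = μ + 0.9945σ.
Subtracting: σ = (0.183 − -0.248)/(0.9945 − (-1.881)) = 0.150.
Then μ = -0.248 − (-1.881)·0.150 = 0.034.
Precision τ = 1/σ² = 1/0.1499² = 44.5.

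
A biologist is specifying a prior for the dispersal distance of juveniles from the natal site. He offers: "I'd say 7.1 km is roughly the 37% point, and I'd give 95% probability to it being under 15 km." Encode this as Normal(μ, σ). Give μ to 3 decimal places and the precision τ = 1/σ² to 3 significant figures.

The p-quantile of Normal(μ,σ) is μ + z_p·σ, with z_{0.37} = -0.3319 and z_{0.95} = 1.645.
Eliminate σ: μ = (z₂·x₁ − z₁·x₂)/(z₂ − z₁) = (1.645·7.1 − (-0.3319)·15)/1.977 = 8.426.
Then σ = (x₂ − x₁)/(z₂ − z₁) = (15 − 7.1)/1.977 = 3.997.
Precision τ = 1/σ² = 1/3.997² = 0.0626.

μ = 8.426, τ = 0.0626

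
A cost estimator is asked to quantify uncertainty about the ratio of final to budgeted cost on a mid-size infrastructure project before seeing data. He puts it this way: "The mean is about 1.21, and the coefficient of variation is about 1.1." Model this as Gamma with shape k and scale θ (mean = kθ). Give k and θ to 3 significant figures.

k ≈ 0.826, θ ≈ 1.46

For Gamma(k, scale θ): mean = kθ, variance = kθ², so CV = 1/√k.
CV = 1.1, hence k = 1/CV² = 0.826.
Then θ = mean/k = 1.21/0.826 = 1.46.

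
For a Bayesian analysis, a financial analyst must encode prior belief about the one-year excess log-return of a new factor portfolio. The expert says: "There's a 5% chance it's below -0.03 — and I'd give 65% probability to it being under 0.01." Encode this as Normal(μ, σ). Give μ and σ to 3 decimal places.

For Normal(μ,σ), the p-quantile is μ + z_p·σ. Here z_{0.05} = -1.645, z_{0.65} = 0.3853.
So -0.03 = μ − 1.645σ and 0.01 = μ + 0.3853σ.
Subtracting: σ = (0.01 − -0.03)/(0.3853 − (-1.645)) = 0.020.
Then μ = -0.03 − (-1.645)·0.020 = 0.002.

μ = 0.002, σ = 0.020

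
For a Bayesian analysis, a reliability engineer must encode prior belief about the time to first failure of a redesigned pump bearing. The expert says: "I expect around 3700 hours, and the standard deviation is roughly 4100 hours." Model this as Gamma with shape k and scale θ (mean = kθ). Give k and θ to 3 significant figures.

k ≈ 0.814, θ ≈ 4540

For Gamma(k, scale θ): mean = kθ, variance = kθ², so CV = 1/√k.
CV = SD/mean = 4100/3700 = 1.108, hence k = 1/CV² = 0.814.
Then θ = mean/k = 3700/0.814 = 4540.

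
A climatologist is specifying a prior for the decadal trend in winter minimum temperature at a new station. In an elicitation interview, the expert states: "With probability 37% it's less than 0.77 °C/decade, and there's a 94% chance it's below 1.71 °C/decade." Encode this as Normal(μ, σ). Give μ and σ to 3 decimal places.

For Normal(μ,σ), the p-quantile is μ + z_p·σ. Here z_{0.37} = -0.3319, z_{0.94} = 1.555.
So 0.77 = μ − 0.3319σ and 1.71 = μ + 1.555σ.
Subtracting: σ = (1.71 − 0.77)/(1.555 − (-0.3319)) = 0.498.
Then μ = 0.77 − (-0.3319)·0.498 = 0.935.

μ = 0.935, σ = 0.498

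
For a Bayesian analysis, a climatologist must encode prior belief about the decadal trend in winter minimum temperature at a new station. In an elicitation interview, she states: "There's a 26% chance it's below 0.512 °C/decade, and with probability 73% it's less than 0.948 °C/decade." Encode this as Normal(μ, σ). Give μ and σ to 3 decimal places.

μ = 0.735, σ = 0.347

The p-quantile of Normal(μ,σ) is μ + z_p·σ, with z_{0.26} = -0.6433 and z_{0.73} = 0.6128.
Eliminate σ: μ = (z₂·x₁ − z₁·x₂)/(z₂ − z₁) = (0.6128·0.512 − (-0.6433)·0.948)/1.256 = 0.735.
Then σ = (x₂ − x₁)/(z₂ − z₁) = (0.948 − 0.512)/1.256 = 0.347.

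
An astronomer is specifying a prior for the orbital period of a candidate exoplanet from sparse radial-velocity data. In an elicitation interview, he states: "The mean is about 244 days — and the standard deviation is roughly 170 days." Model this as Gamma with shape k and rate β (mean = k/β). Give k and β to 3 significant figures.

For Gamma(k, rate β): mean = k/β, variance = k/β², so CV = 1/√k.
CV = SD/mean = 170/244 = 0.6967, hence k = 1/CV² = 2.06.
Then β = k/mean = 2.06/244 = 0.00844.

k ≈ 2.06, β ≈ 0.00844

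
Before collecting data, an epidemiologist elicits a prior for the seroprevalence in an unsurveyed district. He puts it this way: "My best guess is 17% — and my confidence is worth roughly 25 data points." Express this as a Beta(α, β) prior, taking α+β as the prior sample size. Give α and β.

Under the effective-sample-size interpretation, Beta(α, β) has prior mean α/(α+β) and prior sample size α+β.
So α+β = 25 and α/(α+β) = 0.17, giving α = 0.17·25 = 4.25 and β = 25 − 4.25 = 20.75.

α = 4.25, β = 20.75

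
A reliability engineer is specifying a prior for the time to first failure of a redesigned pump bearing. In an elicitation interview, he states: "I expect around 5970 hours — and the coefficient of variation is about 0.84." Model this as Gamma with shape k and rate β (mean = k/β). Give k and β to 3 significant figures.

k ≈ 1.42, β ≈ 0.000237

For Gamma(k, rate β): mean = k/β, variance = k/β², so CV = 1/√k.
CV = 0.84, hence k = 1/CV² = 1.42.
Then β = k/mean = 1.42/5970 = 0.000237.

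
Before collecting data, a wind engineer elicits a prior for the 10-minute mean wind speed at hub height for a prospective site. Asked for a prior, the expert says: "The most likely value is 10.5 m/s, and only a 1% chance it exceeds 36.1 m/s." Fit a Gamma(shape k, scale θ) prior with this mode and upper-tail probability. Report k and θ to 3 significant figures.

k ≈ 3.85, θ ≈ 3.68

Gamma(k,θ) with k>1 has mode (k−1)θ, so θ = 10.5/(k−1).
Need P(X < 36.1) = 0.99 with θ tied to k this way. Start at k = 2, θ = 10.5: P(X<36.1) ≈ 0.857.
Too low — raise k to concentrate. Iterating converges to k ≈ 3.85.
Then θ = 10.5/(3.85−1) ≈ 3.68.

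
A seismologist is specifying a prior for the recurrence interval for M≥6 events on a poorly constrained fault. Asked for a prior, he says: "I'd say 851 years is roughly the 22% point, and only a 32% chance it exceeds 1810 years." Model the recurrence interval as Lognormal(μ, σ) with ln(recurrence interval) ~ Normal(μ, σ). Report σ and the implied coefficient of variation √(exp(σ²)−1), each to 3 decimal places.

If T ~ Lognormal(μ,σ) then ln T ~ Normal(μ,σ), so the p-quantile of ln T is μ + z_p·σ.
ln(851) = 6.746 and ln(1810) = 7.501; z_{0.22} = -0.7722, z_{0.68} = 0.4677.
σ = (7.501 − 6.746)/(0.4677 − (-0.7722)) = 0.609.
μ = 6.746 − (-0.7722)·0.609 = 7.216.
CV = √(exp(σ²)−1) = √(exp(0.3705)−1) = 0.670.

σ ≈ 0.609, CV ≈ 0.670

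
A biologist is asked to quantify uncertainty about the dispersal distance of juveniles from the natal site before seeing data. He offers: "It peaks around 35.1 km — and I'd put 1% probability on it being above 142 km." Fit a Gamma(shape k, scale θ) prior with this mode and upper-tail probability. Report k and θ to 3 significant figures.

k ≈ 3.13, θ ≈ 16.5

Gamma(k,θ) with k>1 has mode (k−1)θ, so θ = 35.1/(k−1).
Need P(X < 142) = 0.99 with θ tied to k this way. Start at k = 2, θ = 35.1: P(X<142) ≈ 0.912.
Too low — raise k to concentrate. Iterating converges to k ≈ 3.13.
Then θ = 35.1/(3.13−1) ≈ 16.5.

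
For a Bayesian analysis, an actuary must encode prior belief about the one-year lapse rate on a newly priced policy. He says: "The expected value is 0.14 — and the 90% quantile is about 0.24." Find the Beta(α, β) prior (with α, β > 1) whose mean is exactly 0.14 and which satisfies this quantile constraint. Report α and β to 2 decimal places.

α ≈ 3.00, β ≈ 18.45

With mean 0.14 fixed, write α = 0.14s, β = 0.86s where s = α+β.
Need P(θ < 0.24) = 0.9 under Beta(0.14s, 0.86s). Normal approximation: (q−m)/√(m(1−m)/s) ≈ z_{0.9} = 1.28, so s ≈ 0.14·0.86·(1.28)²/(0.24−0.14)² = 19.8.
At s = 19.8: P(θ<0.24) ≈ 0.893. Adjusting to match 0.9 gives s ≈ 21.45.
So α = 0.14·21.45 ≈ 3.00, β = 0.86·21.45 ≈ 18.45.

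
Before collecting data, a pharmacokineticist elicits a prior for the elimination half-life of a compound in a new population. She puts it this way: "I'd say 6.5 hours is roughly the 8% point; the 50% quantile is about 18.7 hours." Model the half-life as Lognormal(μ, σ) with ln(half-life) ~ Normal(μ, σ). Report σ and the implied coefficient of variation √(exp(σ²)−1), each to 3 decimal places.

σ ≈ 0.752, CV ≈ 0.872

If T ~ Lognormal(μ,σ) then ln T ~ Normal(μ,σ), so the p-quantile of ln T is μ + z_p·σ.
ln(6.5) = 1.872 and ln(18.7) = 2.929; z_{0.08} = -1.405, z_{0.5} = 0.
σ = (2.929 − 1.872)/(0 − (-1.405)) = 0.752.
μ = 1.872 − (-1.405)·0.752 = 2.929.
CV = √(exp(σ²)−1) = √(exp(0.5656)−1) = 0.872.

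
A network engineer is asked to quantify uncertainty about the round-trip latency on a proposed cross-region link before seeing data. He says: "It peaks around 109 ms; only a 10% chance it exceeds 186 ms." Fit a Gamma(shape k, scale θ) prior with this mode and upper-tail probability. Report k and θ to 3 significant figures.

k ≈ 7.63, θ ≈ 16.4

Gamma(k,θ) with k>1 has mode (k−1)θ, so θ = 109/(k−1).
Need P(X < 186) = 0.9 with θ tied to k this way. Start at k = 2, θ = 109: P(X<186) ≈ 0.509.
Too low — raise k to concentrate. Iterating converges to k ≈ 7.63.
Then θ = 109/(7.63−1) ≈ 16.4.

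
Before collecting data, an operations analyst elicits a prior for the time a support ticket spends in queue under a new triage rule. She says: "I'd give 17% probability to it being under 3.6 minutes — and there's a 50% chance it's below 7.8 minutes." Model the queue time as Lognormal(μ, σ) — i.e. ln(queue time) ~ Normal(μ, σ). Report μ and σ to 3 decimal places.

If T ~ Lognormal(μ,σ) then ln T ~ Normal(μ,σ), so the p-quantile of ln T is μ + z_p·σ.
ln(3.6) = 1.281 and ln(7.8) = 2.054; z_{0.17} = -0.9542, z_{0.5} = 0.
σ = (2.054 − 1.281)/(0 − (-0.9542)) = 0.810.
μ = 1.281 − (-0.9542)·0.810 = 2.054.

μ ≈ 2.054, σ ≈ 0.810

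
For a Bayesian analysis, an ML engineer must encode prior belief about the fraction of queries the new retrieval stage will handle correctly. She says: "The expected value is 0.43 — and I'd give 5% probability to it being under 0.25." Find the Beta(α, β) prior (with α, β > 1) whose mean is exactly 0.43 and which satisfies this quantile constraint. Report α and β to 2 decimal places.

With mean 0.43 fixed, write α = 0.43s, β = 0.57s where s = α+β.
Need P(θ < 0.25) = 0.05 under Beta(0.43s, 0.57s). Normal approximation: (q−m)/√(m(1−m)/s) ≈ z_{0.05} = -1.64, so s ≈ 0.43·0.57·(-1.64)²/(0.25−0.43)² = 20.5.
At s = 20.5: P(θ<0.25) ≈ 0.042. Adjusting to match 0.05 gives s ≈ 18.58.
So α = 0.43·18.58 ≈ 7.99, β = 0.57·18.58 ≈ 10.59.

α ≈ 7.99, β ≈ 10.59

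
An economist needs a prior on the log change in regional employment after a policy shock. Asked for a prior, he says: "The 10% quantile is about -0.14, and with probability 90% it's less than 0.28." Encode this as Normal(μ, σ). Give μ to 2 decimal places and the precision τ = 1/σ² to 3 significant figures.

The p-quantile of Normal(μ,σ) is μ + z_p·σ, with z_{0.1} = -1.282 and z_{0.9} = 1.282.
Eliminate σ: μ = (z₂·x₁ − z₁·x₂)/(z₂ − z₁) = (1.282·-0.14 − (-1.282)·0.28)/2.563 = 0.07.
Then σ = (x₂ − x₁)/(z₂ − z₁) = (0.28 − -0.14)/2.563 = 0.16.
Precision τ = 1/σ² = 1/0.1639² = 37.2.

μ = 0.07, τ = 37.2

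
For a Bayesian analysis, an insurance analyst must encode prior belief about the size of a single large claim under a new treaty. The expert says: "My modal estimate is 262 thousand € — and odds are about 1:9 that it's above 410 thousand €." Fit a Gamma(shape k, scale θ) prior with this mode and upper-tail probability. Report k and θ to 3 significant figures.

k ≈ 10.3, θ ≈ 28.1

Gamma(k,θ) with k>1 has mode (k−1)θ, so θ = 262/(k−1).
Need P(X < 410) = 0.9 with θ tied to k this way. Start at k = 2, θ = 262: P(X<410) ≈ 0.464.
Too low — raise k to concentrate. Iterating converges to k ≈ 10.3.
Then θ = 262/(10.3−1) ≈ 28.1.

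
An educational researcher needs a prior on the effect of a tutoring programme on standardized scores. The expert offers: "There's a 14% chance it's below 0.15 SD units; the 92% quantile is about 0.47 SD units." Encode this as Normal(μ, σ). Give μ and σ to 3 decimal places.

μ = 0.289, σ = 0.129

The p-quantile of Normal(μ,σ) is μ + z_p·σ, with z_{0.14} = -1.08 and z_{0.92} = 1.405.
Eliminate σ: μ = (z₂·x₁ − z₁·x₂)/(z₂ − z₁) = (1.405·0.15 − (-1.08)·0.47)/2.485 = 0.289.
Then σ = (x₂ − x₁)/(z₂ − z₁) = (0.47 − 0.15)/2.485 = 0.129.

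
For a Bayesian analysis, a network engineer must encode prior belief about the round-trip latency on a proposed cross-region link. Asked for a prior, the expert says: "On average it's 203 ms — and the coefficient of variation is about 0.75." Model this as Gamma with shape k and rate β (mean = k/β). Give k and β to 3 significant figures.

k ≈ 1.78, β ≈ 0.00876

For Gamma(k, rate β): mean = k/β, variance = k/β², so CV = 1/√k.
CV = 0.75, hence k = 1/CV² = 1.78.
Then β = k/mean = 1.78/203 = 0.00876.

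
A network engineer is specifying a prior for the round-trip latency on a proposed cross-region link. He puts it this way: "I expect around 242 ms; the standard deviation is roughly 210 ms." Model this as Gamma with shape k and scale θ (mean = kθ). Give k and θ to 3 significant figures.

k ≈ 1.33, θ ≈ 182

For Gamma(k, scale θ): mean = kθ, variance = kθ², so CV = 1/√k.
CV = SD/mean = 210/242 = 0.8678, hence k = 1/CV² = 1.33.
Then θ = mean/k = 242/1.33 = 182.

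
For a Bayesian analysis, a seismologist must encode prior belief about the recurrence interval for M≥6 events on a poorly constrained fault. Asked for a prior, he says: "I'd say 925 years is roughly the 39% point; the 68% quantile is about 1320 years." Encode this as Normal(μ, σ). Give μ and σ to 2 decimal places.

For Normal(μ,σ), the p-quantile is μ + z_p·σ. Here z_{0.39} = -0.2793, z_{0.68} = 0.4677.
So 925 = μ − 0.2793σ and 1320 = μ + 0.4677σ.
Subtracting: σ = (1320 − 925)/(0.4677 − (-0.2793)) = 528.77.
Then μ = 925 − (-0.2793)·528.77 = 1072.70.

μ = 1072.70, σ = 528.77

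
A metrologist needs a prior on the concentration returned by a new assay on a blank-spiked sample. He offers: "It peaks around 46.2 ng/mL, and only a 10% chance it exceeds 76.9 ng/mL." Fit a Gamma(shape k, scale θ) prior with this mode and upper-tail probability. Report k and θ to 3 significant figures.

Gamma(k,θ) with k>1 has mode (k−1)θ, so θ = 46.2/(k−1).
Need P(X < 76.9) = 0.9 with θ tied to k this way. Start at k = 2, θ = 46.2: P(X<76.9) ≈ 0.496.
Too low — raise k to concentrate. Iterating converges to k ≈ 8.27.
Then θ = 46.2/(8.27−1) ≈ 6.35.

k ≈ 8.27, θ ≈ 6.35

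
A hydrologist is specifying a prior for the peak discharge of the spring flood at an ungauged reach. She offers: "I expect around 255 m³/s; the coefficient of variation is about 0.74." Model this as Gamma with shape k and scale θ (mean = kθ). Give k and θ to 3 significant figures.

k ≈ 1.83, θ ≈ 140

For Gamma(k, scale θ): mean = kθ, variance = kθ², so CV = 1/√k.
CV = 0.74, hence k = 1/CV² = 1.83.
Then θ = mean/k = 255/1.83 = 140.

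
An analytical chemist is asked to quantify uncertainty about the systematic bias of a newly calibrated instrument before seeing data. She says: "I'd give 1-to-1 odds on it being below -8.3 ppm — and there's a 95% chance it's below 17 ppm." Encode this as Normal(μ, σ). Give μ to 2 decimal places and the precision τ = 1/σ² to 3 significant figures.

μ = -8.30, τ = 0.00423

For Normal(μ,σ), the p-quantile is μ + z_p·σ. Here z_{0.5} = 0, z_{0.95} = 1.645.
So -8.3 = μ + 0σ and 17 = μ + 1.645σ.
Subtracting: σ = (17 − -8.3)/(1.645 − (0)) = 15.38.
Then μ = -8.3 − (0)·15.38 = -8.30.
Precision τ = 1/σ² = 1/15.38² = 0.00423.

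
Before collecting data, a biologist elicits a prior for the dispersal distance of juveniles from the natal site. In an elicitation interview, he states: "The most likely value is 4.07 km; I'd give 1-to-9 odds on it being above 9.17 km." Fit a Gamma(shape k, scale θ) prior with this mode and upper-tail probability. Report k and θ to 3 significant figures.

Gamma(k,θ) with k>1 has mode (k−1)θ, so θ = 4.07/(k−1).
Need P(X < 9.17) = 0.9 with θ tied to k this way. Start at k = 2, θ = 4.07: P(X<9.17) ≈ 0.658.
Too low — raise k to concentrate. Iterating converges to k ≈ 3.91.
Then θ = 4.07/(3.91−1) ≈ 1.4.

k ≈ 3.91, θ ≈ 1.4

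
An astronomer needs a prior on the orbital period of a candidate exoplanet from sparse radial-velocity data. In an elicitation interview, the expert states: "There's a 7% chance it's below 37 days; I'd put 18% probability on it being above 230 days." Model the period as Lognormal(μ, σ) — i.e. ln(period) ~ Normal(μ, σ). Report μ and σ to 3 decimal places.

μ ≈ 4.739, σ ≈ 0.764

If T ~ Lognormal(μ,σ) then ln T ~ Normal(μ,σ), so the p-quantile of ln T is μ + z_p·σ.
ln(37) = 3.611 and ln(230) = 5.438; z_{0.07} = -1.476, z_{0.82} = 0.9154.
σ = (5.438 − 3.611)/(0.9154 − (-1.476)) = 0.764.
μ = 3.611 − (-1.476)·0.764 = 4.739.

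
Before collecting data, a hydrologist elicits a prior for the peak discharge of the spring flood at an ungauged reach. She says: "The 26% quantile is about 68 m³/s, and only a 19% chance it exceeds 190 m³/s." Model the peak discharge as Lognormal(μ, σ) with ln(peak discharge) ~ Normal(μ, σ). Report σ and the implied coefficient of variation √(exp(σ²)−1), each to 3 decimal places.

σ ≈ 0.675, CV ≈ 0.760

If T ~ Lognormal(μ,σ) then ln T ~ Normal(μ,σ), so the p-quantile of ln T is μ + z_p·σ.
ln(68) = 4.22 and ln(190) = 5.247; z_{0.26} = -0.6433, z_{0.81} = 0.8779.
σ = (5.247 − 4.22)/(0.8779 − (-0.6433)) = 0.675.
μ = 4.22 − (-0.6433)·0.675 = 4.654.
CV = √(exp(σ²)−1) = √(exp(0.4562)−1) = 0.760.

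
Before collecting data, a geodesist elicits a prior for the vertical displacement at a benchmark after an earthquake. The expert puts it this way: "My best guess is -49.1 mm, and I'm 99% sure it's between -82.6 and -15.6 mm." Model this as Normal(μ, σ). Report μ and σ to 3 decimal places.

μ = -49.100, σ = 13.006

A symmetric 99% interval runs μ ± z·σ with z = 2.576.
Half-width = 33.5, so σ = 33.5/2.576 = 13.006.
μ is the stated best guess, -49.100.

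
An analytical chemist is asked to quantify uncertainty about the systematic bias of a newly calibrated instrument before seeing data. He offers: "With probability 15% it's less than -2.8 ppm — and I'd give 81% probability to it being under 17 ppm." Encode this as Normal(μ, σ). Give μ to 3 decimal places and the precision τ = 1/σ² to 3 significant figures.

For Normal(μ,σ), the p-quantile is μ + z_p·σ. Here z_{0.15} = -1.036, z_{0.81} = 0.8779.
So -2.8 = μ − 1.036σ and 17 = μ + 0.8779σ.
Subtracting: σ = (17 − -2.8)/(0.8779 − (-1.036)) = 10.343.
Then μ = -2.8 − (-1.036)·10.343 = 7.920.
Precision τ = 1/σ² = 1/10.34² = 0.00935.

μ = 7.920, τ = 0.00935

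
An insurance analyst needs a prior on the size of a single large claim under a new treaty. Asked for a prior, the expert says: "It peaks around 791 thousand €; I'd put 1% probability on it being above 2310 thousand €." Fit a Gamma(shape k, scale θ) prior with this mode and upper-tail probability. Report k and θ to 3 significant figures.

Gamma(k,θ) with k>1 has mode (k−1)θ, so θ = 791/(k−1).
Need P(X < 2310) = 0.99 with θ tied to k this way. Start at k = 2, θ = 791: P(X<2310) ≈ 0.789.
Too low — raise k to concentrate. Iterating converges to k ≈ 4.94.
Then θ = 791/(4.94−1) ≈ 201.

k ≈ 4.94, θ ≈ 201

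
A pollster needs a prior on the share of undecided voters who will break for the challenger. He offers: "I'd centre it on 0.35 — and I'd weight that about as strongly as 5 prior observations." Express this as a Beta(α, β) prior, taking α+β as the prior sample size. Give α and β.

Under the effective-sample-size interpretation, Beta(α, β) has prior mean α/(α+β) and prior sample size α+β.
So α+β = 5 and α/(α+β) = 0.35, giving α = 0.35·5 = 1.75 and β = 5 − 1.75 = 3.25.

α = 1.75, β = 3.25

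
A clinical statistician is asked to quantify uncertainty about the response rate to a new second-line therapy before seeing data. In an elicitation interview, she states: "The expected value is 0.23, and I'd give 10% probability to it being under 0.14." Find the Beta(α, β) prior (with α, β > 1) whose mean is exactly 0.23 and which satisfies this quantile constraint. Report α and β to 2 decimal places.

α ≈ 7.42, β ≈ 24.84

With mean 0.23 fixed, write α = 0.23s, β = 0.77s where s = α+β.
Need P(θ < 0.14) = 0.1 under Beta(0.23s, 0.77s). Normal approximation: (q−m)/√(m(1−m)/s) ≈ z_{0.1} = -1.28, so s ≈ 0.23·0.77·(-1.28)²/(0.14−0.23)² = 35.9.
At s = 35.9: P(θ<0.14) ≈ 0.087. Adjusting to match 0.1 gives s ≈ 32.26.
So α = 0.23·32.26 ≈ 7.42, β = 0.77·32.26 ≈ 24.84.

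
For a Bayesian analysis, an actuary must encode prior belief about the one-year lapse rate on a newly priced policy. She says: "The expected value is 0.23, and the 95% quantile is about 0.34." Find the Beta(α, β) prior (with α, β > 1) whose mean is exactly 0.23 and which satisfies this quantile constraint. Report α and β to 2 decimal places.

With mean 0.23 fixed, write α = 0.23s, β = 0.77s where s = α+β.
Need P(θ < 0.34) = 0.95 under Beta(0.23s, 0.77s). Normal approximation: (q−m)/√(m(1−m)/s) ≈ z_{0.95} = 1.64, so s ≈ 0.23·0.77·(1.64)²/(0.34−0.23)² = 39.6.
At s = 39.6: P(θ<0.34) ≈ 0.941. Adjusting to match 0.95 gives s ≈ 43.94.
So α = 0.23·43.94 ≈ 10.11, β = 0.77·43.94 ≈ 33.84.

α ≈ 10.11, β ≈ 33.84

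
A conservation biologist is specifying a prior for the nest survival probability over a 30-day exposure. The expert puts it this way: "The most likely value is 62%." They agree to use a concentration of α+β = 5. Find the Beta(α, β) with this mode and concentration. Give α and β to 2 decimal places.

For α,β > 1 the Beta mode is (α−1)/(α+β−2). With α+β = 5, the mode is (α−1)/3.
Set (α−1)/3 = 0.62 → α = 1 + 0.62·3 = 2.86.
β = 5 − α = 2.14.

α = 2.86, β = 2.14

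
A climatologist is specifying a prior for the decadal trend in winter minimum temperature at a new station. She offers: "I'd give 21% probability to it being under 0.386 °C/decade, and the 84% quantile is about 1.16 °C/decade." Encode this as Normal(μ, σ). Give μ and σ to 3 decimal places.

For Normal(μ,σ), the p-quantile is μ + z_p·σ. Here z_{0.21} = -0.8064, z_{0.84} = 0.9945.
So 0.386 = μ − 0.8064σ and 1.16 = μ + 0.9945σ.
Subtracting: σ = (1.16 − 0.386)/(0.9945 − (-0.8064)) = 0.430.
Then μ = 0.386 − (-0.8064)·0.430 = 0.733.

μ = 0.733, σ = 0.430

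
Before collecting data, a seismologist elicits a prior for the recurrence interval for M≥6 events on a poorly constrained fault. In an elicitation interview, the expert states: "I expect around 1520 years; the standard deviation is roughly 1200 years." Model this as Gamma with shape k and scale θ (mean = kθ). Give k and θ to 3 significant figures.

k ≈ 1.6, θ ≈ 947

For Gamma(k, scale θ): mean = kθ, variance = kθ², so CV = 1/√k.
CV = SD/mean = 1200/1520 = 0.7895, hence k = 1/CV² = 1.6.
Then θ = mean/k = 1520/1.6 = 947.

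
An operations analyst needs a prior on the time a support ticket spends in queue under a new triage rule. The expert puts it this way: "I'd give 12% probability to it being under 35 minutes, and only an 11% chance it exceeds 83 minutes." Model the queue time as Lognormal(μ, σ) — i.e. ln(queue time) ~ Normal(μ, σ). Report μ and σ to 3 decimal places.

μ ≈ 3.978, σ ≈ 0.360

If T ~ Lognormal(μ,σ) then ln T ~ Normal(μ,σ), so the p-quantile of ln T is μ + z_p·σ.
ln(35) = 3.555 and ln(83) = 4.419; z_{0.12} = -1.175, z_{0.89} = 1.227.
σ = (4.419 − 3.555)/(1.227 − (-1.175)) = 0.360.
μ = 3.555 − (-1.175)·0.360 = 3.978.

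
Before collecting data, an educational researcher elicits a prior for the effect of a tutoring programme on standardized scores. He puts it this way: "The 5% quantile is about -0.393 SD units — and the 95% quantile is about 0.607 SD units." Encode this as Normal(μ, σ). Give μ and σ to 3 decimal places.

The p-quantile of Normal(μ,σ) is μ + z_p·σ, with z_{0.05} = -1.645 and z_{0.95} = 1.645.
Eliminate σ: μ = (z₂·x₁ − z₁·x₂)/(z₂ − z₁) = (1.645·-0.393 − (-1.645)·0.607)/3.29 = 0.107.
Then σ = (x₂ − x₁)/(z₂ − z₁) = (0.607 − -0.393)/3.29 = 0.304.

μ = 0.107, σ = 0.304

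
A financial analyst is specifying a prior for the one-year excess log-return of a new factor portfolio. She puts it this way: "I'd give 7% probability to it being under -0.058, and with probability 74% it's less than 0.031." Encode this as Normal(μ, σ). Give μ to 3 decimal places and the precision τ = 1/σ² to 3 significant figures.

The p-quantile of Normal(μ,σ) is μ + z_p·σ, with z_{0.07} = -1.476 and z_{0.74} = 0.6433.
Eliminate σ: μ = (z₂·x₁ − z₁·x₂)/(z₂ − z₁) = (0.6433·-0.058 − (-1.476)·0.031)/2.119 = 0.004.
Then σ = (x₂ − x₁)/(z₂ − z₁) = (0.031 − -0.058)/2.119 = 0.042.
Precision τ = 1/σ² = 1/0.042² = 567.

μ = 0.004, τ = 567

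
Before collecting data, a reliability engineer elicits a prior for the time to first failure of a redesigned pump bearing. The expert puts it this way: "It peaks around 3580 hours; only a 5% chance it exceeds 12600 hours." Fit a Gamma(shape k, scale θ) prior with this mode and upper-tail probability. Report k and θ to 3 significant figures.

Gamma(k,θ) with k>1 has mode (k−1)θ, so θ = 3580/(k−1).
Need P(X < 12600) = 0.95 with θ tied to k this way. Start at k = 2, θ = 3580: P(X<12600) ≈ 0.866.
Too low — raise k to concentrate. Iterating converges to k ≈ 2.63.
Then θ = 3580/(2.63−1) ≈ 2200.

k ≈ 2.63, θ ≈ 2200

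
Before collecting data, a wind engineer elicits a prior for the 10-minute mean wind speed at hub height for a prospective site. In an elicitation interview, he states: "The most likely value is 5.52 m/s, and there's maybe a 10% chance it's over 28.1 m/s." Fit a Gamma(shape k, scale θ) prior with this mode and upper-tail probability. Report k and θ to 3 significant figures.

Gamma(k,θ) with k>1 has mode (k−1)θ, so θ = 5.52/(k−1).
Need P(X < 28.1) = 0.9 with θ tied to k this way. Start at k = 2, θ = 5.52: P(X<28.1) ≈ 0.963.
Too high — lower k to spread out. Iterating converges to k ≈ 1.66.
Then θ = 5.52/(1.66−1) ≈ 8.31.

k ≈ 1.66, θ ≈ 8.31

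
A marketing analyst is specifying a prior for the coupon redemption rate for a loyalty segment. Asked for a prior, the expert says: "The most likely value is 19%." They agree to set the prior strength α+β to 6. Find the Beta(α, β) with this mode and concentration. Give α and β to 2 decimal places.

α = 1.76, β = 4.24

For α,β > 1 the Beta mode is (α−1)/(α+β−2). With α+β = 6, the mode is (α−1)/4.
Set (α−1)/4 = 0.19 → α = 1 + 0.19·4 = 1.76.
β = 6 − α = 4.24.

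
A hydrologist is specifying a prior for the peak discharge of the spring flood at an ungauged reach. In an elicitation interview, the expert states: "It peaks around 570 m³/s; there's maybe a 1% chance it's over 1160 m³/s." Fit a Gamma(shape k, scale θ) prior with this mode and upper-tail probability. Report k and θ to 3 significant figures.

Gamma(k,θ) with k>1 has mode (k−1)θ, so θ = 570/(k−1).
Need P(X < 1160) = 0.99 with θ tied to k this way. Start at k = 2, θ = 570: P(X<1160) ≈ 0.603.
Too low — raise k to concentrate. Iterating converges to k ≈ 10.7.
Then θ = 570/(10.7−1) ≈ 58.8.

k ≈ 10.7, θ ≈ 58.8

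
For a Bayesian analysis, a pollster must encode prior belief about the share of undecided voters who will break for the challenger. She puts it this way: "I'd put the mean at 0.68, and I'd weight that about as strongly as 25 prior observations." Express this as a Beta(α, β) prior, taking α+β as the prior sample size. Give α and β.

Under the effective-sample-size interpretation, Beta(α, β) has prior mean α/(α+β) and prior sample size α+β.
So α+β = 25 and α/(α+β) = 0.68, giving α = 0.68·25 = 17 and β = 25 − 17 = 8.

α = 17, β = 8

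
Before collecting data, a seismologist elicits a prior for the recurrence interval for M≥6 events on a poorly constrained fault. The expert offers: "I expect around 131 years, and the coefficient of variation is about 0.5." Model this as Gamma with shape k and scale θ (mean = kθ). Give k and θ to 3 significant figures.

For Gamma(k, scale θ): mean = kθ, variance = kθ², so CV = 1/√k.
CV = 0.5, hence k = 1/CV² = 4.
Then θ = mean/k = 131/4 = 32.8.

k ≈ 4, θ ≈ 32.8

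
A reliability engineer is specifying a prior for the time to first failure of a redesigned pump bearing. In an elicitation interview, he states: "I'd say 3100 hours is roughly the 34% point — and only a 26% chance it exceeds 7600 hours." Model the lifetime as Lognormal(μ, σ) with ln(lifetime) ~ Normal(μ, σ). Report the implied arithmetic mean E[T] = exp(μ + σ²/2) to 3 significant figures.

E[T] ≈ 6310 hours

If T ~ Lognormal(μ,σ) then ln T ~ Normal(μ,σ), so the p-quantile of ln T is μ + z_p·σ.
ln(3100) = 8.039 and ln(7600) = 8.936; z_{0.34} = -0.4125, z_{0.74} = 0.6433.
σ = (8.936 − 8.039)/(0.6433 − (-0.4125)) = 0.849.
μ = 8.039 − (-0.4125)·0.849 = 8.389.
E[T] = exp(μ + σ²/2) = exp(8.389 + 0.3607) = 6310 hours.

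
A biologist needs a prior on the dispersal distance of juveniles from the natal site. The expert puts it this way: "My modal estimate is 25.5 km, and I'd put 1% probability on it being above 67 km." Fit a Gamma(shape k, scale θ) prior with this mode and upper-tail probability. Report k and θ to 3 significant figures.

k ≈ 5.97, θ ≈ 5.13

Gamma(k,θ) with k>1 has mode (k−1)θ, so θ = 25.5/(k−1).
Need P(X < 67) = 0.99 with θ tied to k this way. Start at k = 2, θ = 25.5: P(X<67) ≈ 0.738.
Too low — raise k to concentrate. Iterating converges to k ≈ 5.97.
Then θ = 25.5/(5.97−1) ≈ 5.13.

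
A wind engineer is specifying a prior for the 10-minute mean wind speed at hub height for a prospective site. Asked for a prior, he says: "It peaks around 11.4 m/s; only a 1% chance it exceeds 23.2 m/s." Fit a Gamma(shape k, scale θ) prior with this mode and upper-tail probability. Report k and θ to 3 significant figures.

Gamma(k,θ) with k>1 has mode (k−1)θ, so θ = 11.4/(k−1).
Need P(X < 23.2) = 0.99 with θ tied to k this way. Start at k = 2, θ = 11.4: P(X<23.2) ≈ 0.603.
Too low — raise k to concentrate. Iterating converges to k ≈ 10.7.
Then θ = 11.4/(10.7−1) ≈ 1.18.

k ≈ 10.7, θ ≈ 1.18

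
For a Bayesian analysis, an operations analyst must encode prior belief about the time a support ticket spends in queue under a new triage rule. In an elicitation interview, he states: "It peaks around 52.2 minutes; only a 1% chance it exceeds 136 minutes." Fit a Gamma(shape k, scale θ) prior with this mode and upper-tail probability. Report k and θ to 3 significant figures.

k ≈ 6.07, θ ≈ 10.3

Gamma(k,θ) with k>1 has mode (k−1)θ, so θ = 52.2/(k−1).
Need P(X < 136) = 0.99 with θ tied to k this way. Start at k = 2, θ = 52.2: P(X<136) ≈ 0.734.
Too low — raise k to concentrate. Iterating converges to k ≈ 6.07.
Then θ = 52.2/(6.07−1) ≈ 10.3.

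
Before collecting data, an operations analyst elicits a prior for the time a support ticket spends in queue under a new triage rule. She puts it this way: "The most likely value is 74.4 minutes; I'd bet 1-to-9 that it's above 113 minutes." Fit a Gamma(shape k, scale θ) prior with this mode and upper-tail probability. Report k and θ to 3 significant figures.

Gamma(k,θ) with k>1 has mode (k−1)θ, so θ = 74.4/(k−1).
Need P(X < 113) = 0.9 with θ tied to k this way. Start at k = 2, θ = 74.4: P(X<113) ≈ 0.448.
Too low — raise k to concentrate. Iterating converges to k ≈ 11.7.
Then θ = 74.4/(11.7−1) ≈ 6.97.

k ≈ 11.7, θ ≈ 6.97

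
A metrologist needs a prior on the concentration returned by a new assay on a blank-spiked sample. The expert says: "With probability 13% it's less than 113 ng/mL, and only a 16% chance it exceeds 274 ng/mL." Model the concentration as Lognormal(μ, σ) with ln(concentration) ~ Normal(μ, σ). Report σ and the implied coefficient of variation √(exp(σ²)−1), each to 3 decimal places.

If T ~ Lognormal(μ,σ) then ln T ~ Normal(μ,σ), so the p-quantile of ln T is μ + z_p·σ.
ln(113) = 4.727 and ln(274) = 5.613; z_{0.13} = -1.126, z_{0.84} = 0.9945.
σ = (5.613 − 4.727)/(0.9945 − (-1.126)) = 0.418.
μ = 4.727 − (-1.126)·0.418 = 5.198.
CV = √(exp(σ²)−1) = √(exp(0.1744)−1) = 0.437.

σ ≈ 0.418, CV ≈ 0.437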